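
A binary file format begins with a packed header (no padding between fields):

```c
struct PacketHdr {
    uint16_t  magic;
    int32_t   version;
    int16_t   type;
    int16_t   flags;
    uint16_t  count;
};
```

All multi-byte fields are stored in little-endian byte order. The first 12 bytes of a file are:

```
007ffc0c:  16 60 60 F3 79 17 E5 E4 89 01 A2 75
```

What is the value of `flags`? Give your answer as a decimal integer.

`flags` follows `magic` (2 B), `version` (4 B), `type` (2 B), so it starts at offset 2 + 4 + 2 = 8 and occupies 2 bytes.
Bytes at offsets 8..9: 89 01.
Little-endian stores the least-significant byte at the lowest address.
Reassemble most-significant byte first: 01 89 → 0x0189.
0x0189 = 393.

393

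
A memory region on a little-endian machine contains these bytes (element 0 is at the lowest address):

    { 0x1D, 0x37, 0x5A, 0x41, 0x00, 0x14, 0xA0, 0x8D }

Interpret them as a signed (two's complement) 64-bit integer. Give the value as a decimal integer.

In little-endian order the low byte comes first in memory.
Reassemble most-significant byte first: 8D A0 14 00 41 5A 37 1D → 0x8DA01400415A371D.
Top bit is set, so as a signed 64-bit value this is 0x8DA01400415A371D − 2^64 = -8241565326759020771.

-8241565326759020771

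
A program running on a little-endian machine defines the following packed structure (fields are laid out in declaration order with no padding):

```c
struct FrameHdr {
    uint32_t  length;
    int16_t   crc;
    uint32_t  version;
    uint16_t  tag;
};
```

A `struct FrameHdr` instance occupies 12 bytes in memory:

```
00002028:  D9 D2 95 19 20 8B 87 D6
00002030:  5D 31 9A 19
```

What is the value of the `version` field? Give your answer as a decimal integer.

`version` follows `length` (4 B), `crc` (2 B), so it starts at offset 4 + 2 = 6 and occupies 4 bytes.
Bytes at offsets 6..9: 87 D6 5D 31.
Little-endian stores the least-significant byte at the lowest address.
Reassemble most-significant byte first: 31 5D D6 87 → 0x315DD687.
0x315DD687 = 828233351.

828233351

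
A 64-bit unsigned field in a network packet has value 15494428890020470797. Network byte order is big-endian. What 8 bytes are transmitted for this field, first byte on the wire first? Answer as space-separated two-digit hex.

D7 07 44 FB 83 38 60 0D

15494428890020470797 in hexadecimal, padded to 64 bits, is 0xD70744FB8338600D.
Split into bytes (most-significant first): D7 07 44 FB 83 38 60 0D.
Big-endian stores the most-significant byte at the lowest address.
So the memory order matches the most-significant-first order: D7 07 44 FB 83 38 60 0D.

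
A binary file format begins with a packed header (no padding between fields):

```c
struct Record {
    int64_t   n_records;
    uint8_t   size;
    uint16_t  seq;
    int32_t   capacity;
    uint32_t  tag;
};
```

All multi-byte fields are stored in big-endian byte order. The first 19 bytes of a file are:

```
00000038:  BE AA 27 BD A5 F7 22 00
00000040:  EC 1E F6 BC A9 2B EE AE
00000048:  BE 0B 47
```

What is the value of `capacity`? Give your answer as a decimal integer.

-1129763858

`capacity` follows `n_records` (8 B), `size` (1 B), `seq` (2 B), so it starts at offset 8 + 1 + 2 = 11 and occupies 4 bytes.
Bytes at offsets 11..14: BC A9 2B EE.
In big-endian order the high byte comes first in memory.
The bytes are already most-significant first: 0xBCA92BEE.
Top bit is set, so as a signed 32-bit value this is 0xBCA92BEE − 2^32 = -1129763858.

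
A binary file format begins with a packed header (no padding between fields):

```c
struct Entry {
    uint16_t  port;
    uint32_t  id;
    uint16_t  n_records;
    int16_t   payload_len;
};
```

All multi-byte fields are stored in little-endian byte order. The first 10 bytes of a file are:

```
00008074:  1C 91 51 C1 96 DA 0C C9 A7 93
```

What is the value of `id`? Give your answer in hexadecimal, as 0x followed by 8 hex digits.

0xDA96C151

`id` follows `port` (2 bytes), so it starts at byte offset 2 and occupies 4 bytes.
Bytes at offsets 2..5: 51 C1 96 DA.
Little-endian: lowest address holds the least-significant byte.
Reassemble most-significant byte first: DA 96 C1 51 → 0xDA96C151.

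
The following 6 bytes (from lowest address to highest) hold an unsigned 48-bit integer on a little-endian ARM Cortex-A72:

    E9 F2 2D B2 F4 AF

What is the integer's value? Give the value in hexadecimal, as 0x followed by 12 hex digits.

Little-endian: lowest address holds the least-significant byte.
Reassemble most-significant byte first: AF F4 B2 2D F2 E9 → 0xAFF4B22DF2E9.

0xAFF4B22DF2E9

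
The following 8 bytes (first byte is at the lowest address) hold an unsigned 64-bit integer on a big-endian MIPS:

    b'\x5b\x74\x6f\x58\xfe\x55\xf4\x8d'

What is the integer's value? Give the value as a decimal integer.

6590014582764729485

Big-endian: lowest address holds the most-significant byte.
The bytes are already most-significant first: 0x5B746F58FE55F48D.
0x5B746F58FE55F48D = 6590014582764729485.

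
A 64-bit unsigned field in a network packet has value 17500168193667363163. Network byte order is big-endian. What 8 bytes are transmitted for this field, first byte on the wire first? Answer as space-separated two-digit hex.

17500168193667363163 in hexadecimal, padded to 64 bits, is 0xF2DD16409521F15B.
Split into bytes (most-significant first): F2 DD 16 40 95 21 F1 5B.
In big-endian order the high byte comes first in memory.
So the memory order matches the most-significant-first order: F2 DD 16 40 95 21 F1 5B.

F2 DD 16 40 95 21 F1 5B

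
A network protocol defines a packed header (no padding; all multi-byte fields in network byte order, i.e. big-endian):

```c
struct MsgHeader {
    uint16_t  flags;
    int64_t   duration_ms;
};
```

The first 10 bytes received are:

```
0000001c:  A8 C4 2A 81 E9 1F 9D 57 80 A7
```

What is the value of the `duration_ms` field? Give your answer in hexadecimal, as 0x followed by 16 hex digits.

0x2A81E91F9D5780A7

`duration_ms` follows `flags` (2 bytes), so it starts at byte offset 2 and occupies 8 bytes.
Bytes at offsets 2..9: 2A 81 E9 1F 9D 57 80 A7.
In big-endian order the high byte comes first in memory.
The bytes are already most-significant first: 0x2A81E91F9D5780A7.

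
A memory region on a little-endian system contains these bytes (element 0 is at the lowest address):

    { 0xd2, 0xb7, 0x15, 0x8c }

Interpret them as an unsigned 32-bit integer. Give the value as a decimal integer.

2350233554

Little-endian stores the least-significant byte at the lowest address.
Reassemble most-significant byte first: 8C 15 B7 D2 → 0x8C15B7D2.
0x8C15B7D2 = 2350233554.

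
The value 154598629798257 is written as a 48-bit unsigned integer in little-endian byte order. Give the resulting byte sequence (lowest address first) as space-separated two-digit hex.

71 71 69 4C 9B 8C

154598629798257 in hexadecimal, padded to 48 bits, is 0x8C9B4C697171.
Split into bytes (most-significant first): 8C 9B 4C 69 71 71.
In little-endian order the low byte comes first in memory.
So at ascending addresses the bytes are 71 71 69 4C 9B 8C.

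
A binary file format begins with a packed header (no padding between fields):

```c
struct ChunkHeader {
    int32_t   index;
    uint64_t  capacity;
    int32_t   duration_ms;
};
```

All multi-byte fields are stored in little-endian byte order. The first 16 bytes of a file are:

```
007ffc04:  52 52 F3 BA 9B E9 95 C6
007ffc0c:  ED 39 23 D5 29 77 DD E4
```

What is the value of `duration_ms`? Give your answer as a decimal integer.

-455248087

`duration_ms` follows `index` (4 B), `capacity` (8 B), so it starts at offset 4 + 8 = 12 and occupies 4 bytes.
Bytes at offsets 12..15: 29 77 DD E4.
Little-endian: lowest address holds the least-significant byte.
Reassemble most-significant byte first: E4 DD 77 29 → 0xE4DD7729.
Top bit is set, so as a signed 32-bit value this is 0xE4DD7729 − 2^32 = -455248087.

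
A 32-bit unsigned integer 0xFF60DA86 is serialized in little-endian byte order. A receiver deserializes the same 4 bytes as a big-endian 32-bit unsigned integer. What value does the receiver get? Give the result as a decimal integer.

2262458623

Stored little-endian, the bytes at ascending addresses are 86 DA 60 FF.
Read back as big-endian, the last byte is least significant, giving 0x86DA60FF.
0x86DA60FF = 2262458623.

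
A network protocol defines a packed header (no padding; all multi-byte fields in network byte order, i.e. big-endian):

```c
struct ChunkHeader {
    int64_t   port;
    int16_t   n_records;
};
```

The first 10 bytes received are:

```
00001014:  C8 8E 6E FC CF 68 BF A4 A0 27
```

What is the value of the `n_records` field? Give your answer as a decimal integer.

`n_records` follows `port` (8 bytes), so it starts at byte offset 8 and occupies 2 bytes.
Bytes at offsets 8..9: A0 27.
In big-endian order the high byte comes first in memory.
The bytes are already most-significant first: 0xA027.
Top bit is set, so as a signed 16-bit value this is 0xA027 − 2^16 = -24537.

-24537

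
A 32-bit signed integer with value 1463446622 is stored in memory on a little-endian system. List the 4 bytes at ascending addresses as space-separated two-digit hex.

1463446622 in hexadecimal, padded to 32 bits, is 0x573A6C5E.
Split into bytes (most-significant first): 57 3A 6C 5E.
Little-endian: lowest address holds the least-significant byte.
So at ascending addresses the bytes are 5E 6C 3A 57.

5E 6C 3A 57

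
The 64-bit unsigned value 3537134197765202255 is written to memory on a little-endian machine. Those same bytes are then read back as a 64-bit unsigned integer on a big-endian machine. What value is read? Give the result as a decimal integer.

5720045368212461105

3537134197765202255 in 64-bit hexadecimal is 0x31166CCFF4AE614F.
Stored little-endian, the bytes at ascending addresses are 4F 61 AE F4 CF 6C 16 31.
Read back as big-endian, the last byte is least significant, giving 0x4F61AEF4CF6C1631.
0x4F61AEF4CF6C1631 = 5720045368212461105.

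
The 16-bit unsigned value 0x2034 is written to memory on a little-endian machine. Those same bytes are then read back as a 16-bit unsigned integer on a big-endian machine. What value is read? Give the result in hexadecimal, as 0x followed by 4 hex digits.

Stored little-endian, the bytes at ascending addresses are 34 20.
Read back as big-endian, the last byte is least significant, giving 0x3420.

0x3420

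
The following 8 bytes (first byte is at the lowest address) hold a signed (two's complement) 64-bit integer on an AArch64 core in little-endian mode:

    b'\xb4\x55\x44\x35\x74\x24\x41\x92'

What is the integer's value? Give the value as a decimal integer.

Little-endian stores the least-significant byte at the lowest address.
Reassemble most-significant byte first: 92 41 24 74 35 44 55 B4 → 0x92412474354455B4.
Top bit is set, so as a signed 64-bit value this is 0x92412474354455B4 − 2^64 = -7907999389157403212.

-7907999389157403212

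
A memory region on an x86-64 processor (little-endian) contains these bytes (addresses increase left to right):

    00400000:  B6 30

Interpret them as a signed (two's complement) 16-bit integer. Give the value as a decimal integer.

12470

Little-endian: lowest address holds the least-significant byte.
Reassemble most-significant byte first: 30 B6 → 0x30B6.
0x30B6 = 12470.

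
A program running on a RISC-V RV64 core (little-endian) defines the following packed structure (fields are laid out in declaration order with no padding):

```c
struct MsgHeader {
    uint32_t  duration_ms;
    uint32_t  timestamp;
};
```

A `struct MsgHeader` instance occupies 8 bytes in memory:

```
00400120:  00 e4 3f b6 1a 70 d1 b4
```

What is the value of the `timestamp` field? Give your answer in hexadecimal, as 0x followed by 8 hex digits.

0xB4D1701A

`timestamp` follows `duration_ms` (4 bytes), so it starts at byte offset 4 and occupies 4 bytes.
Bytes at offsets 4..7: 1A 70 D1 B4.
Little-endian stores the least-significant byte at the lowest address.
Reassemble most-significant byte first: B4 D1 70 1A → 0xB4D1701A.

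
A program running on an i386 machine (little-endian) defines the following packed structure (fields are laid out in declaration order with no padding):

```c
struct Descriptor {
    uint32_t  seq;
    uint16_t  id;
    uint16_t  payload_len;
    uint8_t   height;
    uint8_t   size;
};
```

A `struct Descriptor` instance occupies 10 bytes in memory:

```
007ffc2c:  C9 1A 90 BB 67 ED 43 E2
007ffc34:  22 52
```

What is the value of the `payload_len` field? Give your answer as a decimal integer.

`payload_len` follows `seq` (4 B), `id` (2 B), so it starts at offset 4 + 2 = 6 and occupies 2 bytes.
Bytes at offsets 6..7: 43 E2.
Little-endian stores the least-significant byte at the lowest address.
Reassemble most-significant byte first: E2 43 → 0xE243.
0xE243 = 57923.

57923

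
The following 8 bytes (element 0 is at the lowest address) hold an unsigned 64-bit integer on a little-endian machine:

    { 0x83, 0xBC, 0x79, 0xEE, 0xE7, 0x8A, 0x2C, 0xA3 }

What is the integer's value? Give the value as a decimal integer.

11757925455900556419

In little-endian order the low byte comes first in memory.
Reassemble most-significant byte first: A3 2C 8A E7 EE 79 BC 83 → 0xA32C8AE7EE79BC83.
0xA32C8AE7EE79BC83 = 11757925455900556419.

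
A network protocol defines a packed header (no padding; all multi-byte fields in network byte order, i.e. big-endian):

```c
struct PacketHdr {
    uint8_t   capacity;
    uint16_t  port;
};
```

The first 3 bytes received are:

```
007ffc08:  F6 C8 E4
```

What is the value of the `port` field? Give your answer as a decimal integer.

51428

`port` follows `capacity` (1 byte), so it starts at byte offset 1 and occupies 2 bytes.
Bytes at offsets 1..2: C8 E4.
Big-endian: lowest address holds the most-significant byte.
The bytes are already most-significant first: 0xC8E4.
0xC8E4 = 51428.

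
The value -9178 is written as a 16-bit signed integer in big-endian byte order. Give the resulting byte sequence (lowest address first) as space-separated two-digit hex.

Two's complement of -9178 in 16 bits: 9178 = 0x23DA; invert → 0xDC25; add 1 → 0xDC26.
Split into bytes (most-significant first): DC 26.
Big-endian stores the most-significant byte at the lowest address.
So the memory order matches the most-significant-first order: DC 26.

DC 26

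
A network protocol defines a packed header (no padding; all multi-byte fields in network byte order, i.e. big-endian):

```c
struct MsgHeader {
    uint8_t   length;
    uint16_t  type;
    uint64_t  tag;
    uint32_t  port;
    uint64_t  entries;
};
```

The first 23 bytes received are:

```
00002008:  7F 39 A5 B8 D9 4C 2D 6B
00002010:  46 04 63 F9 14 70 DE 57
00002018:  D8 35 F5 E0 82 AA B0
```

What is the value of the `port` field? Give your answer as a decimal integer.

4178866398

`port` follows `length` (1 B), `type` (2 B), `tag` (8 B), so it starts at offset 1 + 2 + 8 = 11 and occupies 4 bytes.
Bytes at offsets 11..14: F9 14 70 DE.
Big-endian: lowest address holds the most-significant byte.
The bytes are already most-significant first: 0xF91470DE.
0xF91470DE = 4178866398.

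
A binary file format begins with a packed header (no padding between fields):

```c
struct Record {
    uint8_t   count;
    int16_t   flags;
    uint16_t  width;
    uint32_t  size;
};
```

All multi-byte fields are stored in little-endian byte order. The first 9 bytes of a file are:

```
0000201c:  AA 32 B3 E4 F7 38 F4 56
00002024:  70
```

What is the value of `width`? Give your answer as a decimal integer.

63460

`width` follows `count` (1 B), `flags` (2 B), so it starts at offset 1 + 2 = 3 and occupies 2 bytes.
Bytes at offsets 3..4: E4 F7.
Little-endian stores the least-significant byte at the lowest address.
Reassemble most-significant byte first: F7 E4 → 0xF7E4.
0xF7E4 = 63460.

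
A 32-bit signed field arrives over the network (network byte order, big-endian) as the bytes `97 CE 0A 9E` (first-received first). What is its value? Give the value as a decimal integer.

-1748104546

Big-endian: lowest address holds the most-significant byte.
The bytes are already most-significant first: 0x97CE0A9E.
Top bit is set, so as a signed 32-bit value this is 0x97CE0A9E − 2^32 = -1748104546.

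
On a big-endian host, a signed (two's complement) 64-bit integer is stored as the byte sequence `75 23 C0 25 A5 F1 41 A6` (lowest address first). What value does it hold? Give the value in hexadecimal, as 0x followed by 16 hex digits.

In big-endian order the high byte comes first in memory.
The bytes are already most-significant first: 0x7523C025A5F141A6.

0x7523C025A5F141A6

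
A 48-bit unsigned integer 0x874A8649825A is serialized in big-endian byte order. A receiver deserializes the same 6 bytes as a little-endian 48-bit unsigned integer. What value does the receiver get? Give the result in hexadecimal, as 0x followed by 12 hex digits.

0x5A8249864A87

Stored big-endian, the bytes at ascending addresses are 87 4A 86 49 82 5A.
Read back as little-endian, the first byte is least significant, giving 0x5A8249864A87.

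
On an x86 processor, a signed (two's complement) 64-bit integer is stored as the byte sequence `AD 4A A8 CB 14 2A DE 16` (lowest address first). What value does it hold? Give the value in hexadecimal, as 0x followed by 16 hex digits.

Little-endian stores the least-significant byte at the lowest address.
Reassemble most-significant byte first: 16 DE 2A 14 CB A8 4A AD → 0x16DE2A14CBA84AAD.

0x16DE2A14CBA84AAD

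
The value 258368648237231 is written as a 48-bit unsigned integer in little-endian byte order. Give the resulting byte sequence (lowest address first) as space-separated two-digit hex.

258368648237231 in hexadecimal, padded to 48 bits, is 0xEAFC237FD0AF.
Split into bytes (most-significant first): EA FC 23 7F D0 AF.
In little-endian order the low byte comes first in memory.
So at ascending addresses the bytes are AF D0 7F 23 FC EA.

AF D0 7F 23 FC EA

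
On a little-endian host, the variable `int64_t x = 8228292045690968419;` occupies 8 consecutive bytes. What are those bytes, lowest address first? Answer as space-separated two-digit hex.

8228292045690968419 in hexadecimal, padded to 64 bits, is 0x7230C4052B951963.
Split into bytes (most-significant first): 72 30 C4 05 2B 95 19 63.
Little-endian stores the least-significant byte at the lowest address.
So at ascending addresses the bytes are 63 19 95 2B 05 C4 30 72.

63 19 95 2B 05 C4 30 72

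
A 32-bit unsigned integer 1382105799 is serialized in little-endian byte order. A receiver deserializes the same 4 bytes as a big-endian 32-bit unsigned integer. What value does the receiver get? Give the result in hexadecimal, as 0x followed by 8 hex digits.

0xC7426152

1382105799 in 32-bit hexadecimal is 0x526142C7.
Stored little-endian, the bytes at ascending addresses are C7 42 61 52.
Read back as big-endian, the last byte is least significant, giving 0xC7426152.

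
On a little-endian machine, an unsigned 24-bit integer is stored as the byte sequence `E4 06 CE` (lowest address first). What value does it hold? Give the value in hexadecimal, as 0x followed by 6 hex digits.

0xCE06E4

In little-endian order the low byte comes first in memory.
Reassemble most-significant byte first: CE 06 E4 → 0xCE06E4.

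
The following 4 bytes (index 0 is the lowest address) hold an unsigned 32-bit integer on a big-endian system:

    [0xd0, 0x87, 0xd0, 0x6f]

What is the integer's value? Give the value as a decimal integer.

3498561647

Big-endian: lowest address holds the most-significant byte.
The bytes are already most-significant first: 0xD087D06F.
0xD087D06F = 3498561647.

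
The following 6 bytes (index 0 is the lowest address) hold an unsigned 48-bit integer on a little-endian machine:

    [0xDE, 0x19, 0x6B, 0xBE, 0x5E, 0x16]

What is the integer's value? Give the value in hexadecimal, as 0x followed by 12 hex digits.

Little-endian stores the least-significant byte at the lowest address.
Reassemble most-significant byte first: 16 5E BE 6B 19 DE → 0x165EBE6B19DE.

0x165EBE6B19DE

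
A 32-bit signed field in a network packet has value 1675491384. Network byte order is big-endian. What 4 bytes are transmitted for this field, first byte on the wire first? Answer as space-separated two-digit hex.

1675491384 in hexadecimal, padded to 32 bits, is 0x63DDF838.
Split into bytes (most-significant first): 63 DD F8 38.
Big-endian stores the most-significant byte at the lowest address.
So the memory order matches the most-significant-first order: 63 DD F8 38.

63 DD F8 38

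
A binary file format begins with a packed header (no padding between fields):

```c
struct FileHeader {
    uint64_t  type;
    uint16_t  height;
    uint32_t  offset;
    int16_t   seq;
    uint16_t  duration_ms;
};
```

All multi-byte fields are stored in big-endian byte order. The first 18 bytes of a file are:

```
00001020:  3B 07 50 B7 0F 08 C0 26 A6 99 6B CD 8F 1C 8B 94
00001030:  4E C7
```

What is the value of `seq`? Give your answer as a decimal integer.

-29804

`seq` follows `type` (8 B), `height` (2 B), `offset` (4 B), so it starts at offset 8 + 2 + 4 = 14 and occupies 2 bytes.
Bytes at offsets 14..15: 8B 94.
Big-endian stores the most-significant byte at the lowest address.
The bytes are already most-significant first: 0x8B94.
Top bit is set, so as a signed 16-bit value this is 0x8B94 − 2^16 = -29804.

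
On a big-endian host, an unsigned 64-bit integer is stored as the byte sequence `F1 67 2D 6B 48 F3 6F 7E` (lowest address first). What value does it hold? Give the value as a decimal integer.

17394922024550494078

Big-endian stores the most-significant byte at the lowest address.
The bytes are already most-significant first: 0xF1672D6B48F36F7E.
0xF1672D6B48F36F7E = 17394922024550494078.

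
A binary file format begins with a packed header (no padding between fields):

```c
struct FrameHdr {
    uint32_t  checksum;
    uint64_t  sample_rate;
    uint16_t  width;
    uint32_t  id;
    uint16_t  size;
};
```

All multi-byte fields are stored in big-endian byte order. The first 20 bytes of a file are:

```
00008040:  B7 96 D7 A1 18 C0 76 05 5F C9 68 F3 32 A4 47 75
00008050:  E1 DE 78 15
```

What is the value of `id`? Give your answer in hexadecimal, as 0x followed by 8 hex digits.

`id` follows `checksum` (4 B), `sample_rate` (8 B), `width` (2 B), so it starts at offset 4 + 8 + 2 = 14 and occupies 4 bytes.
Bytes at offsets 14..17: 47 75 E1 DE.
Big-endian: lowest address holds the most-significant byte.
The bytes are already most-significant first: 0x4775E1DE.

0x4775E1DE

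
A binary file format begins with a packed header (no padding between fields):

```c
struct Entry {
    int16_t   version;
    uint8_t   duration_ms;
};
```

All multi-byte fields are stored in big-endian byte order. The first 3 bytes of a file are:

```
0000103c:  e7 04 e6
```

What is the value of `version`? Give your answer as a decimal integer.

`version` is the first field, at byte offset 0, occupying 2 bytes.
Bytes at offsets 0..1: E7 04.
In big-endian order the high byte comes first in memory.
The bytes are already most-significant first: 0xE704.
Top bit is set, so as a signed 16-bit value this is 0xE704 − 2^16 = -6396.

-6396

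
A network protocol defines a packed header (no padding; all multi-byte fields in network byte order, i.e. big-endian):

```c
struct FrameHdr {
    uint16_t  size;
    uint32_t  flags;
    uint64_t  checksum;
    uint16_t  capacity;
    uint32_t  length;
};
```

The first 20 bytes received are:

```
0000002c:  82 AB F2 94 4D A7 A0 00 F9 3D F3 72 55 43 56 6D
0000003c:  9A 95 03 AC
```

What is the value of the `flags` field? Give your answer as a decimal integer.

`flags` follows `size` (2 bytes), so it starts at byte offset 2 and occupies 4 bytes.
Bytes at offsets 2..5: F2 94 4D A7.
Big-endian stores the most-significant byte at the lowest address.
The bytes are already most-significant first: 0xF2944DA7.
0xF2944DA7 = 4069805479.

4069805479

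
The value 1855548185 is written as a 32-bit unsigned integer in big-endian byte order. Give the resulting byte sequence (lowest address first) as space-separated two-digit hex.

1855548185 in hexadecimal, padded to 32 bits, is 0x6E996B19.
Split into bytes (most-significant first): 6E 99 6B 19.
In big-endian order the high byte comes first in memory.
So the memory order matches the most-significant-first order: 6E 99 6B 19.

6E 99 6B 19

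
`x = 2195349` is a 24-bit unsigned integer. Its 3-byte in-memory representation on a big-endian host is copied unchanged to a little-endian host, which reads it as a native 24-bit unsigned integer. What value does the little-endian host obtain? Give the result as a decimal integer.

9797409

2195349 in 24-bit hexadecimal is 0x217F95.
Stored big-endian, the bytes at ascending addresses are 21 7F 95.
Read back as little-endian, the first byte is least significant, giving 0x957F21.
0x957F21 = 9797409.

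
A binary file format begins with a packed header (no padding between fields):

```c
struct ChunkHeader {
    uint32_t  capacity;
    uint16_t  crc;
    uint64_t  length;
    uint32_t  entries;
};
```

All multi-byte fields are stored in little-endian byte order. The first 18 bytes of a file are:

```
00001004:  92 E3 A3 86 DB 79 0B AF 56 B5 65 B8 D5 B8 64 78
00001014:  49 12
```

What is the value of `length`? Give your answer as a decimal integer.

`length` follows `capacity` (4 B), `crc` (2 B), so it starts at offset 4 + 2 = 6 and occupies 8 bytes.
Bytes at offsets 6..13: 0B AF 56 B5 65 B8 D5 B8.
In little-endian order the low byte comes first in memory.
Reassemble most-significant byte first: B8 D5 B8 65 B5 56 AF 0B → 0xB8D5B865B556AF0B.
0xB8D5B865B556AF0B = 13318754219991674635.

13318754219991674635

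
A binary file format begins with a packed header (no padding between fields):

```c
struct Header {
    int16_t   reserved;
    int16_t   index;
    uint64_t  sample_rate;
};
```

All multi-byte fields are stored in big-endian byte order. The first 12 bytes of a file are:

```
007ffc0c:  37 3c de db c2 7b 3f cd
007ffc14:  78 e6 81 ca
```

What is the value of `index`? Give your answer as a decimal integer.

-8485

`index` follows `reserved` (2 bytes), so it starts at byte offset 2 and occupies 2 bytes.
Bytes at offsets 2..3: DE DB.
Big-endian stores the most-significant byte at the lowest address.
The bytes are already most-significant first: 0xDEDB.
Top bit is set, so as a signed 16-bit value this is 0xDEDB − 2^16 = -8485.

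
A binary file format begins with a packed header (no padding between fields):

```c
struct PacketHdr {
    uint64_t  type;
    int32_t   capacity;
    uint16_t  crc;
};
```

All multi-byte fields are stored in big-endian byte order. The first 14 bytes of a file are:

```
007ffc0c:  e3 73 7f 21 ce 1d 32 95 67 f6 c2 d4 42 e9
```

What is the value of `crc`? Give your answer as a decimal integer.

`crc` follows `type` (8 B), `capacity` (4 B), so it starts at offset 8 + 4 = 12 and occupies 2 bytes.
Bytes at offsets 12..13: 42 E9.
In big-endian order the high byte comes first in memory.
The bytes are already most-significant first: 0x42E9.
0x42E9 = 17129.

17129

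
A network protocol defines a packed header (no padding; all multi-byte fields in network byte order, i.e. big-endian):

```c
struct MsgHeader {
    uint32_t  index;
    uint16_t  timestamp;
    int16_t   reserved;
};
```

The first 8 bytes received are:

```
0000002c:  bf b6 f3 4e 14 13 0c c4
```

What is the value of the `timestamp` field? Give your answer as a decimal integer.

`timestamp` follows `index` (4 bytes), so it starts at byte offset 4 and occupies 2 bytes.
Bytes at offsets 4..5: 14 13.
Big-endian stores the most-significant byte at the lowest address.
The bytes are already most-significant first: 0x1413.
0x1413 = 5139.

5139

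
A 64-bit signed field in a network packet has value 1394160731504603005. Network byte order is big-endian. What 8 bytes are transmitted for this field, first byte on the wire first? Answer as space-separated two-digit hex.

13 59 0D CC 79 21 6F 7D

1394160731504603005 in hexadecimal, padded to 64 bits, is 0x13590DCC79216F7D.
Split into bytes (most-significant first): 13 59 0D CC 79 21 6F 7D.
Big-endian stores the most-significant byte at the lowest address.
So the memory order matches the most-significant-first order: 13 59 0D CC 79 21 6F 7D.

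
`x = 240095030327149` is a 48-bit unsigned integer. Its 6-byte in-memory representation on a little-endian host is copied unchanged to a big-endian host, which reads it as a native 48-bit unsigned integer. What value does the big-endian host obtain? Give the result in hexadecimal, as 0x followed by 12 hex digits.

240095030327149 in 48-bit hexadecimal is 0xDA5D7AFEB76D.
Stored little-endian, the bytes at ascending addresses are 6D B7 FE 7A 5D DA.
Read back as big-endian, the last byte is least significant, giving 0x6DB7FE7A5DDA.

0x6DB7FE7A5DDA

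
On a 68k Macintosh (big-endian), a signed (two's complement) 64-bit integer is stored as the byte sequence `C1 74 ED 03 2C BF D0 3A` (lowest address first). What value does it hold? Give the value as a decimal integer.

-4506716729199570886

Big-endian stores the most-significant byte at the lowest address.
The bytes are already most-significant first: 0xC174ED032CBFD03A.
Top bit is set, so as a signed 64-bit value this is 0xC174ED032CBFD03A − 2^64 = -4506716729199570886.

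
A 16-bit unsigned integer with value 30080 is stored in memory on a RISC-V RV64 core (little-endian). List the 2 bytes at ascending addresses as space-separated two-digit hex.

80 75

30080 in hexadecimal, padded to 16 bits, is 0x7580.
Split into bytes (most-significant first): 75 80.
Little-endian: lowest address holds the least-significant byte.
So at ascending addresses the bytes are 80 75.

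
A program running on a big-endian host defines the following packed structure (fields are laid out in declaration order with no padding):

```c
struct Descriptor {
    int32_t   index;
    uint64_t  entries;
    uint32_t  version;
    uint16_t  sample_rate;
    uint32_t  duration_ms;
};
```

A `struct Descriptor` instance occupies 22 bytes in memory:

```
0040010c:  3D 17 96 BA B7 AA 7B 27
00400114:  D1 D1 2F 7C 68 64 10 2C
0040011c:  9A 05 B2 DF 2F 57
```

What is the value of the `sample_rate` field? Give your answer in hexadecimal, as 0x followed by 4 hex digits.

`sample_rate` follows `index` (4 B), `entries` (8 B), `version` (4 B), so it starts at offset 4 + 8 + 4 = 16 and occupies 2 bytes.
Bytes at offsets 16..17: 9A 05.
Big-endian: lowest address holds the most-significant byte.
The bytes are already most-significant first: 0x9A05.

0x9A05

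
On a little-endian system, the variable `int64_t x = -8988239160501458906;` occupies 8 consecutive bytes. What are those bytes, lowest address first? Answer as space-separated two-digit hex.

26 28 0E F2 1A 5C 43 83

Two's complement of -8988239160501458906 in 64 bits: 8988239160501458906 = 0x7CBCA3E50DF1D7DA; invert → 0x83435C1AF20E2825; add 1 → 0x83435C1AF20E2826.
Split into bytes (most-significant first): 83 43 5C 1A F2 0E 28 26.
In little-endian order the low byte comes first in memory.
So at ascending addresses the bytes are 26 28 0E F2 1A 5C 43 83.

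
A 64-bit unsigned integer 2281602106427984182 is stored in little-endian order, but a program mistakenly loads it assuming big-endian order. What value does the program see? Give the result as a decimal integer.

3911776498736015647

2281602106427984182 in 64-bit hexadecimal is 0x1FA9E107006C4936.
Stored little-endian, the bytes at ascending addresses are 36 49 6C 00 07 E1 A9 1F.
Read back as big-endian, the last byte is least significant, giving 0x36496C0007E1A91F.
0x36496C0007E1A91F = 3911776498736015647.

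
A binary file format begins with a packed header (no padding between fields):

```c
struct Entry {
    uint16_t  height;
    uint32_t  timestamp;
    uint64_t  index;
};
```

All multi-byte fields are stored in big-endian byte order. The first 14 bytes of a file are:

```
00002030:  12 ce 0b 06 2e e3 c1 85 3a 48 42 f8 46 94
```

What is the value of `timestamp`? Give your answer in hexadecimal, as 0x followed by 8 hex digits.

0x0B062EE3

`timestamp` follows `height` (2 bytes), so it starts at byte offset 2 and occupies 4 bytes.
Bytes at offsets 2..5: 0B 06 2E E3.
Big-endian: lowest address holds the most-significant byte.
The bytes are already most-significant first: 0x0B062EE3.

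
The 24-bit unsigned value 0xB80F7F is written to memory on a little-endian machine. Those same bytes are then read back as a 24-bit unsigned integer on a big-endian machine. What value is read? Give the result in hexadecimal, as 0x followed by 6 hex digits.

0x7F0FB8

Stored little-endian, the bytes at ascending addresses are 7F 0F B8.
Read back as big-endian, the last byte is least significant, giving 0x7F0FB8.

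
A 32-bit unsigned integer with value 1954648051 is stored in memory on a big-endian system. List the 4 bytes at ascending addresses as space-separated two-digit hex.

1954648051 in hexadecimal, padded to 32 bits, is 0x74818FF3.
Split into bytes (most-significant first): 74 81 8F F3.
Big-endian: lowest address holds the most-significant byte.
So the memory order matches the most-significant-first order: 74 81 8F F3.

74 81 8F F3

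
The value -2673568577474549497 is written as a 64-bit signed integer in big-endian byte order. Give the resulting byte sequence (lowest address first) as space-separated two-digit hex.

Two's complement of -2673568577474549497 in 64 bits: 2673568577474549497 = 0x251A6C74BF0456F9; invert → 0xDAE5938B40FBA906; add 1 → 0xDAE5938B40FBA907.
Split into bytes (most-significant first): DA E5 93 8B 40 FB A9 07.
Big-endian stores the most-significant byte at the lowest address.
So the memory order matches the most-significant-first order: DA E5 93 8B 40 FB A9 07.

DA E5 93 8B 40 FB A9 07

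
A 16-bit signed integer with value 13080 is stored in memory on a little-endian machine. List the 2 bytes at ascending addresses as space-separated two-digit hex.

13080 in hexadecimal, padded to 16 bits, is 0x3318.
Split into bytes (most-significant first): 33 18.
Little-endian: lowest address holds the least-significant byte.
So at ascending addresses the bytes are 18 33.

18 33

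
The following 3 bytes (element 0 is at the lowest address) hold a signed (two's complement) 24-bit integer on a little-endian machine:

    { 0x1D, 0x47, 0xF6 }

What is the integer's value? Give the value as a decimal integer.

Little-endian stores the least-significant byte at the lowest address.
Reassemble most-significant byte first: F6 47 1D → 0xF6471D.
Top bit is set, so as a signed 24-bit value this is 0xF6471D − 2^24 = -637155.

-637155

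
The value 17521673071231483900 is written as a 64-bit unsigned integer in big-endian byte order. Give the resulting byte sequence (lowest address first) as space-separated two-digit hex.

17521673071231483900 in hexadecimal, padded to 64 bits, is 0xF3297CD31147BFFC.
Split into bytes (most-significant first): F3 29 7C D3 11 47 BF FC.
Big-endian: lowest address holds the most-significant byte.
So the memory order matches the most-significant-first order: F3 29 7C D3 11 47 BF FC.

F3 29 7C D3 11 47 BF FC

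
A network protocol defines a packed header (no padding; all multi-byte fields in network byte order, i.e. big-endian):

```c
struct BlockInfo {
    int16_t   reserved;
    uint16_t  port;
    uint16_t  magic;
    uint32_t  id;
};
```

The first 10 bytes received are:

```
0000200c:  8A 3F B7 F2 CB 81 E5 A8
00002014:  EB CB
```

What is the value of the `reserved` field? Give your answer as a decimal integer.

`reserved` is the first field, at byte offset 0, occupying 2 bytes.
Bytes at offsets 0..1: 8A 3F.
In big-endian order the high byte comes first in memory.
The bytes are already most-significant first: 0x8A3F.
Top bit is set, so as a signed 16-bit value this is 0x8A3F − 2^16 = -30145.

-30145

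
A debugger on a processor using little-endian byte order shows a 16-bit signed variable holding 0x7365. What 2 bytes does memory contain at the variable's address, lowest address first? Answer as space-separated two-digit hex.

Split into bytes (most-significant first): 73 65.
Little-endian: lowest address holds the least-significant byte.
So at ascending addresses the bytes are 65 73.

65 73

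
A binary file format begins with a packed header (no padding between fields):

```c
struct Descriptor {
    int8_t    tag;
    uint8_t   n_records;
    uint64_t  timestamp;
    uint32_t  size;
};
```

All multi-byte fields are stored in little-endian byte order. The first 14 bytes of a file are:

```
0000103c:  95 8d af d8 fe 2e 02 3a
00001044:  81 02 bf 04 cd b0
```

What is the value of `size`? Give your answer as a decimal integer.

`size` follows `tag` (1 B), `n_records` (1 B), `timestamp` (8 B), so it starts at offset 1 + 1 + 8 = 10 and occupies 4 bytes.
Bytes at offsets 10..13: BF 04 CD B0.
In little-endian order the low byte comes first in memory.
Reassemble most-significant byte first: B0 CD 04 BF → 0xB0CD04BF.
0xB0CD04BF = 2966226111.

2966226111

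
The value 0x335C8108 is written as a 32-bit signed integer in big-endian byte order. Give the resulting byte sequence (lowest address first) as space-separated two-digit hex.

33 5C 81 08

Split into bytes (most-significant first): 33 5C 81 08.
Big-endian: lowest address holds the most-significant byte.
So the memory order matches the most-significant-first order: 33 5C 81 08.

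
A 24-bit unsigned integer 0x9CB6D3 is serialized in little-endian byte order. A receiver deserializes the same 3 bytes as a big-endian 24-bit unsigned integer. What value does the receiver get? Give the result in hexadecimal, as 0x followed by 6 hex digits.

0xD3B69C

Stored little-endian, the bytes at ascending addresses are D3 B6 9C.
Read back as big-endian, the last byte is least significant, giving 0xD3B69C.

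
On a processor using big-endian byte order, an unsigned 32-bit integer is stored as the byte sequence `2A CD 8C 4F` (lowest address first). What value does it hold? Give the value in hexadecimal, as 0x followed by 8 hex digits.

0x2ACD8C4F

Big-endian stores the most-significant byte at the lowest address.
The bytes are already most-significant first: 0x2ACD8C4F.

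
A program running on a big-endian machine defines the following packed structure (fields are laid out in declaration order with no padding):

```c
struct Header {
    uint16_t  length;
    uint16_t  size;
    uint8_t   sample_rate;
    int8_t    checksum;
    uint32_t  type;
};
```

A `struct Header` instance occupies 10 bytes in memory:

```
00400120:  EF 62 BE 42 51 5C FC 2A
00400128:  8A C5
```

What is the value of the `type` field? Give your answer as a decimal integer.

4230646469

`type` follows `length` (2 B), `size` (2 B), `sample_rate` (1 B), `checksum` (1 B), so it starts at offset 2 + 2 + 1 + 1 = 6 and occupies 4 bytes.
Bytes at offsets 6..9: FC 2A 8A C5.
Big-endian: lowest address holds the most-significant byte.
The bytes are already most-significant first: 0xFC2A8AC5.
0xFC2A8AC5 = 4230646469.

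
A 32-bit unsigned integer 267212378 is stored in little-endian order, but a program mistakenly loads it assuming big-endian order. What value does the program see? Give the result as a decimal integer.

267212378 in 32-bit hexadecimal is 0x0FED565A.
Stored little-endian, the bytes at ascending addresses are 5A 56 ED 0F.
Read back as big-endian, the last byte is least significant, giving 0x5A56ED0F.
0x5A56ED0F = 1515646223.

1515646223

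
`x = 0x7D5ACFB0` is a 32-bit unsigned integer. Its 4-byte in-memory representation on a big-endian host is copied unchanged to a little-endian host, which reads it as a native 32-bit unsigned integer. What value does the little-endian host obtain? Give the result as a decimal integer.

2966379133

Stored big-endian, the bytes at ascending addresses are 7D 5A CF B0.
Read back as little-endian, the first byte is least significant, giving 0xB0CF5A7D.
0xB0CF5A7D = 2966379133.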